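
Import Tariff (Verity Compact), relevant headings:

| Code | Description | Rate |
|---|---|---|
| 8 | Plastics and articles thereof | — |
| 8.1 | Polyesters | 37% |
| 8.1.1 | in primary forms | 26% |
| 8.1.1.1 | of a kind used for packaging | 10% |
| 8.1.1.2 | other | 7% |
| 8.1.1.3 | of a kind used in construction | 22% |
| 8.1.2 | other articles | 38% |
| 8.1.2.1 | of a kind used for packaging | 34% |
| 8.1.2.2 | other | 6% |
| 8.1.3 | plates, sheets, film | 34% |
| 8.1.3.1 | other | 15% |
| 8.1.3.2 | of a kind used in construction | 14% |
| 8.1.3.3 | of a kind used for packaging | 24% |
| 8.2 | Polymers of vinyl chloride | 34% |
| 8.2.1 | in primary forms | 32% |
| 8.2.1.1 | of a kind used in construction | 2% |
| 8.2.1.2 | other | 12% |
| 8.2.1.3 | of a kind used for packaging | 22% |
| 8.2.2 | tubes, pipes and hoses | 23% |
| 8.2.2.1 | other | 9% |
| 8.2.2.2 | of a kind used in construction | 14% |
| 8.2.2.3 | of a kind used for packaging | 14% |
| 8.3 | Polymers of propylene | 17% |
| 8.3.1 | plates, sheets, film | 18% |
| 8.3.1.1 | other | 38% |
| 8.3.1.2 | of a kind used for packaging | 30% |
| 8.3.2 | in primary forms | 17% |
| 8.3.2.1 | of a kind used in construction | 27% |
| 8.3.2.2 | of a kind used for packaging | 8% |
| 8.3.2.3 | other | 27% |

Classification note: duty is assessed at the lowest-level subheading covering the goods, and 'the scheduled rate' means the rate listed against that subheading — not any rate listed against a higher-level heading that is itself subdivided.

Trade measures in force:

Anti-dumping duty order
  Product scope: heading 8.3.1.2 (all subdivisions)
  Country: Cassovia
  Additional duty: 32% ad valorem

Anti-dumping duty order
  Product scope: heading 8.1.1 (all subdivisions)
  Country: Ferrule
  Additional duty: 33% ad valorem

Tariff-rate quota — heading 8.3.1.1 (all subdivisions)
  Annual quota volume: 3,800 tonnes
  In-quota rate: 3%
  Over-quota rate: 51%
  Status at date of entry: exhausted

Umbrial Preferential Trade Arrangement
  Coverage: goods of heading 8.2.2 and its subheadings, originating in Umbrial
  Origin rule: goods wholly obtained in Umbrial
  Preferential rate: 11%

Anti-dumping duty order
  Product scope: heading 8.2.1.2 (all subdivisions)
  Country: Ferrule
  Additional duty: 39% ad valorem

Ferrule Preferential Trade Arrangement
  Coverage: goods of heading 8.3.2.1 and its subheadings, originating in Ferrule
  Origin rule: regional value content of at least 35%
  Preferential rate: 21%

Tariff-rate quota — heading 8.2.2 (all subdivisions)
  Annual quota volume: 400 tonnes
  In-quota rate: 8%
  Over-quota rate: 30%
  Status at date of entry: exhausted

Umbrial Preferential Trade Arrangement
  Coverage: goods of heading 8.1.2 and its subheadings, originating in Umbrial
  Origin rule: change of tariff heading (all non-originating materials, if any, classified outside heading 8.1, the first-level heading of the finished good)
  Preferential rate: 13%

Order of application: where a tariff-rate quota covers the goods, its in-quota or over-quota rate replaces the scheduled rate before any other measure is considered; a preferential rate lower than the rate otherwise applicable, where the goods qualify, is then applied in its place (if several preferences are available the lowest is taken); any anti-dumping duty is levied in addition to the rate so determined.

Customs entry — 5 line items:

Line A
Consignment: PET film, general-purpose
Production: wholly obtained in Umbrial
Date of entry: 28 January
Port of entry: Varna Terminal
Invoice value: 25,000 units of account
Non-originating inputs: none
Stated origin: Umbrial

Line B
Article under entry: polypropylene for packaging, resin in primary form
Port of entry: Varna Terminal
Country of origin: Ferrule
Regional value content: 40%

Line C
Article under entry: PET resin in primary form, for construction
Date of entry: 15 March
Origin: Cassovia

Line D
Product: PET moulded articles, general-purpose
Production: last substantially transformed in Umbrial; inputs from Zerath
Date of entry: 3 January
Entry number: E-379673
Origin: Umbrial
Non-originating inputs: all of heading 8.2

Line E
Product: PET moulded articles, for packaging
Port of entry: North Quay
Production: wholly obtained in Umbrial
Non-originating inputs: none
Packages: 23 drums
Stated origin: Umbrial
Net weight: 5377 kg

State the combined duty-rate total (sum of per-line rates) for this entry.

Line A: PET → 8.1; film → 8.1.3; general-purpose → 8.1.3.1. Scheduled 15%. Umbrial agreement on 8.2.2: 8.1.3.1 not covered; Umbrial agreement on 8.1.2: 8.1.3.1 not covered. → 15%.
Line B: polypropylene → 8.3; resin in primary form → 8.3.2; for packaging → 8.3.2.2. Scheduled 8%. Ferrule agreement on 8.3.2.1: 8.3.2.2 not covered. → 8%.
Line C: PET → 8.1; resin in primary form → 8.1.1; for construction → 8.1.1.3. Scheduled 22%. No special measure applies. → 22%.
Line D: PET → 8.1; moulded articles → 8.1.2; general-purpose → 8.1.2.2. Scheduled 6%. Umbrial agreement on 8.2.2: 8.1.2.2 not covered; Umbrial agreement on 8.1.2: CTH met → 13% available; preference 13% not lower than 6% → no reduction. → 6%.
Line E: PET → 8.1; moulded articles → 8.1.2; for packaging → 8.1.2.1. Scheduled 34%. Umbrial agreement on 8.2.2: 8.1.2.1 not covered; Umbrial agreement on 8.1.2: CTH met → 13% available; preferential 13%. → 13%.
Sum: 15% + 8% + 22% + 6% + 13% = 64%.

64%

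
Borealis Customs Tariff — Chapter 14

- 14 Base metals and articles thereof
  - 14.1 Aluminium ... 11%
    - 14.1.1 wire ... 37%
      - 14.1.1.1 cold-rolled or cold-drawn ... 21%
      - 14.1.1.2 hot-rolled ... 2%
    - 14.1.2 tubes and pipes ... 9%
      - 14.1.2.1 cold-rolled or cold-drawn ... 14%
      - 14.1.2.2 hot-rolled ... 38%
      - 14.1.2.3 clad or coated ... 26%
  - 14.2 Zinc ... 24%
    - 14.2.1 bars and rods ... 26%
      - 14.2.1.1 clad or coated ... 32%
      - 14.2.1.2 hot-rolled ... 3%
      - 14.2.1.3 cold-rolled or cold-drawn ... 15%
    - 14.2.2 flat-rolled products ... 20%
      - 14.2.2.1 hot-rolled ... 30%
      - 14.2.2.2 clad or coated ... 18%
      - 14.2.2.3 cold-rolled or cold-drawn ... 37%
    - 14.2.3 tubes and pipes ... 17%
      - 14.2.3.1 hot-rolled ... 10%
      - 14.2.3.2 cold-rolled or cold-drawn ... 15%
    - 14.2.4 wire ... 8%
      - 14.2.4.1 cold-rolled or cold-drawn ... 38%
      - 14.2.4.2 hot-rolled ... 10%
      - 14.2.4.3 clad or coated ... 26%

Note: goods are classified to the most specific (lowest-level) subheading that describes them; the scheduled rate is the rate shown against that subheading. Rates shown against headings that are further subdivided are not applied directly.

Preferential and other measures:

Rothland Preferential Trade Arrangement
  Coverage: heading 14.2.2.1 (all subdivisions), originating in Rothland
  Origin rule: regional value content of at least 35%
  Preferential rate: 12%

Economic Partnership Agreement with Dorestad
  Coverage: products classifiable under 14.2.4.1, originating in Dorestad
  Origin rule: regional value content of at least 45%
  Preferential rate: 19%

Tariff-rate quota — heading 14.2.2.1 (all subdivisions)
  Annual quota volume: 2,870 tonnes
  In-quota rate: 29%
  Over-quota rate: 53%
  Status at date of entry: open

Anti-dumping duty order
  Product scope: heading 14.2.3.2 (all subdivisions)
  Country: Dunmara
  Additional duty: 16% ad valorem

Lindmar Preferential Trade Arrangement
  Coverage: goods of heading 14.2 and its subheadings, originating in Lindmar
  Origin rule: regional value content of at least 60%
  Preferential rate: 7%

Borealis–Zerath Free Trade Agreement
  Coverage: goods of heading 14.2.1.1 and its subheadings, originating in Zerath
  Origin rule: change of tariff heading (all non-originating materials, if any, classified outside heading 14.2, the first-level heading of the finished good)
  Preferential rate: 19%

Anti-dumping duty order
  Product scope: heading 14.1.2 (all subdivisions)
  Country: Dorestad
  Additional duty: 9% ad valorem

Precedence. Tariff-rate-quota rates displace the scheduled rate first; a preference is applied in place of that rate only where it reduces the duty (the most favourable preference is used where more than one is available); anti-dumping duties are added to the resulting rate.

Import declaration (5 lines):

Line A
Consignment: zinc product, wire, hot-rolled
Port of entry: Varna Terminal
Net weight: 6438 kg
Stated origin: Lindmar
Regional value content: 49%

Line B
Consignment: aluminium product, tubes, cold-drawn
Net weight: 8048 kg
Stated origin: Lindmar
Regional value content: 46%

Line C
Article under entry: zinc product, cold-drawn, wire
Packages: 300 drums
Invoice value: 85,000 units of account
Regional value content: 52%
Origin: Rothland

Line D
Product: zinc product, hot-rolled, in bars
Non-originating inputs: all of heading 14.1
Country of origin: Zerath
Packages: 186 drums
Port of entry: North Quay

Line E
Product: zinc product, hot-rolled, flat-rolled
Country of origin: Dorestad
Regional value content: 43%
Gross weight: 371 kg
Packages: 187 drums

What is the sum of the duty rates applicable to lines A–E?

Line A: zinc → 14.2; wire → 14.2.4; hot-rolled → 14.2.4.2. Scheduled 10%. Lindmar agreement on 14.2: RVC < 60%. → 10%.
Line B: aluminium → 14.1; tubes → 14.1.2; cold-drawn → 14.1.2.1. Scheduled 14%. Lindmar agreement on 14.2: 14.1.2.1 not covered. → 14%.
Line C: zinc → 14.2; wire → 14.2.4; cold-drawn → 14.2.4.1. Scheduled 38%. Rothland agreement on 14.2.2.1: 14.2.4.1 not covered. → 38%.
Line D: zinc → 14.2; in bars → 14.2.1; hot-rolled → 14.2.1.2. Scheduled 3%. Zerath agreement on 14.2.1.1: 14.2.1.2 not covered. → 3%.
Line E: zinc → 14.2; flat-rolled → 14.2.2; hot-rolled → 14.2.2.1. Scheduled 30%. quota on 14.2.2.1 open → in-quota 29%; Dorestad agreement on 14.2.4.1: 14.2.2.1 not covered. → 29%.
Sum: 10% + 14% + 38% + 3% + 29% = 94%.

94%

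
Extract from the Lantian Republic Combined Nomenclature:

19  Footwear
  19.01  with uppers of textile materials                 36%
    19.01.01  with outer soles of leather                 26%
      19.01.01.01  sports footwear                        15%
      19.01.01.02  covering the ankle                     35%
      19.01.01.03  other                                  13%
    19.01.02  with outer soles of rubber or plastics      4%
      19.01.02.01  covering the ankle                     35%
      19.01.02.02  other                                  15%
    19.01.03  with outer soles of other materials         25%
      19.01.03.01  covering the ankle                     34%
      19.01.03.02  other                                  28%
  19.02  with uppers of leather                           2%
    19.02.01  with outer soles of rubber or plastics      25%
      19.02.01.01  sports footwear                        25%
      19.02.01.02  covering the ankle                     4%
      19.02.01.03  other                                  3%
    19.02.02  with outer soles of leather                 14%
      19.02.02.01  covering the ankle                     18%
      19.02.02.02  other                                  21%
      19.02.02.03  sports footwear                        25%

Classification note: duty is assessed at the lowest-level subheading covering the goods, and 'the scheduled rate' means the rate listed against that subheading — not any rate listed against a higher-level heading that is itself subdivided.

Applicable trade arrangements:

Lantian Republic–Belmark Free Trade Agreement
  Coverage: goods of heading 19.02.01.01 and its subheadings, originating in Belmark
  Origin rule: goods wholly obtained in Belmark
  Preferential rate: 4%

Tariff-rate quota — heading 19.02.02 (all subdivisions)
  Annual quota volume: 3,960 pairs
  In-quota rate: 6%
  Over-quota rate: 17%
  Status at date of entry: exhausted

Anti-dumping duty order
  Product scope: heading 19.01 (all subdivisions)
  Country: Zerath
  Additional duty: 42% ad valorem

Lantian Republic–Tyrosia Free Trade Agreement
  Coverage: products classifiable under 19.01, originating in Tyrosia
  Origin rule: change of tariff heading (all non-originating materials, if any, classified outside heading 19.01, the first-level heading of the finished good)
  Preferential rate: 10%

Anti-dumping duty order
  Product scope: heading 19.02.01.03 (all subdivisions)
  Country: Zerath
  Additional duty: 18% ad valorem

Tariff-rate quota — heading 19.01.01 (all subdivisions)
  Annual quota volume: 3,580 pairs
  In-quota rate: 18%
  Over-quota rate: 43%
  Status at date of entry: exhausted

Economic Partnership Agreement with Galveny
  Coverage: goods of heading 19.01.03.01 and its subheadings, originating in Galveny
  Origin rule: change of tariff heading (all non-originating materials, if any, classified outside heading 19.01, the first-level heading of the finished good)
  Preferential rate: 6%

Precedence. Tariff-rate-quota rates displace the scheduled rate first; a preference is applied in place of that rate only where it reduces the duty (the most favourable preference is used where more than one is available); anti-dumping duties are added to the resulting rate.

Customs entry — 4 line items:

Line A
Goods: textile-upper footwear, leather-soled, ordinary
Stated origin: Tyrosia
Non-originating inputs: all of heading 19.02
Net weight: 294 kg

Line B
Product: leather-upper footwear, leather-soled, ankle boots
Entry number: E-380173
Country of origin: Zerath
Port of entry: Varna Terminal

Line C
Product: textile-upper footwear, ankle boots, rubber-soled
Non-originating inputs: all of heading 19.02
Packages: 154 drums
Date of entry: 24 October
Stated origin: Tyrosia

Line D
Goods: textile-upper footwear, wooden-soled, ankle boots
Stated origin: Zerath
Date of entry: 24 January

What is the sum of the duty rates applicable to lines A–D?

113%

Line A: textile-upper → 19.01; leather-soled → 19.01.01; ordinary → 19.01.01.03. Scheduled 13%. quota on 19.01.01 exhausted → over-quota 43%; Tyrosia agreement on 19.01: CTH met → 10% available; preferential 10%. → 10%.
Line B: leather-upper → 19.02; leather-soled → 19.02.02; ankle boots → 19.02.02.01. Scheduled 18%. quota on 19.02.02 exhausted → over-quota 17%. → 17%.
Line C: textile-upper → 19.01; rubber-soled → 19.01.02; ankle boots → 19.01.02.01. Scheduled 35%. Tyrosia agreement on 19.01: CTH met → 10% available; preferential 10%. → 10%.
Line D: textile-upper → 19.01; wooden-soled → 19.01.03; ankle boots → 19.01.03.01. Scheduled 34%. anti-dumping (Zerath, 19.01): +42%; total 34% + 42% = 76%. → 76%.
Sum: 10% + 17% + 10% + 76% = 113%.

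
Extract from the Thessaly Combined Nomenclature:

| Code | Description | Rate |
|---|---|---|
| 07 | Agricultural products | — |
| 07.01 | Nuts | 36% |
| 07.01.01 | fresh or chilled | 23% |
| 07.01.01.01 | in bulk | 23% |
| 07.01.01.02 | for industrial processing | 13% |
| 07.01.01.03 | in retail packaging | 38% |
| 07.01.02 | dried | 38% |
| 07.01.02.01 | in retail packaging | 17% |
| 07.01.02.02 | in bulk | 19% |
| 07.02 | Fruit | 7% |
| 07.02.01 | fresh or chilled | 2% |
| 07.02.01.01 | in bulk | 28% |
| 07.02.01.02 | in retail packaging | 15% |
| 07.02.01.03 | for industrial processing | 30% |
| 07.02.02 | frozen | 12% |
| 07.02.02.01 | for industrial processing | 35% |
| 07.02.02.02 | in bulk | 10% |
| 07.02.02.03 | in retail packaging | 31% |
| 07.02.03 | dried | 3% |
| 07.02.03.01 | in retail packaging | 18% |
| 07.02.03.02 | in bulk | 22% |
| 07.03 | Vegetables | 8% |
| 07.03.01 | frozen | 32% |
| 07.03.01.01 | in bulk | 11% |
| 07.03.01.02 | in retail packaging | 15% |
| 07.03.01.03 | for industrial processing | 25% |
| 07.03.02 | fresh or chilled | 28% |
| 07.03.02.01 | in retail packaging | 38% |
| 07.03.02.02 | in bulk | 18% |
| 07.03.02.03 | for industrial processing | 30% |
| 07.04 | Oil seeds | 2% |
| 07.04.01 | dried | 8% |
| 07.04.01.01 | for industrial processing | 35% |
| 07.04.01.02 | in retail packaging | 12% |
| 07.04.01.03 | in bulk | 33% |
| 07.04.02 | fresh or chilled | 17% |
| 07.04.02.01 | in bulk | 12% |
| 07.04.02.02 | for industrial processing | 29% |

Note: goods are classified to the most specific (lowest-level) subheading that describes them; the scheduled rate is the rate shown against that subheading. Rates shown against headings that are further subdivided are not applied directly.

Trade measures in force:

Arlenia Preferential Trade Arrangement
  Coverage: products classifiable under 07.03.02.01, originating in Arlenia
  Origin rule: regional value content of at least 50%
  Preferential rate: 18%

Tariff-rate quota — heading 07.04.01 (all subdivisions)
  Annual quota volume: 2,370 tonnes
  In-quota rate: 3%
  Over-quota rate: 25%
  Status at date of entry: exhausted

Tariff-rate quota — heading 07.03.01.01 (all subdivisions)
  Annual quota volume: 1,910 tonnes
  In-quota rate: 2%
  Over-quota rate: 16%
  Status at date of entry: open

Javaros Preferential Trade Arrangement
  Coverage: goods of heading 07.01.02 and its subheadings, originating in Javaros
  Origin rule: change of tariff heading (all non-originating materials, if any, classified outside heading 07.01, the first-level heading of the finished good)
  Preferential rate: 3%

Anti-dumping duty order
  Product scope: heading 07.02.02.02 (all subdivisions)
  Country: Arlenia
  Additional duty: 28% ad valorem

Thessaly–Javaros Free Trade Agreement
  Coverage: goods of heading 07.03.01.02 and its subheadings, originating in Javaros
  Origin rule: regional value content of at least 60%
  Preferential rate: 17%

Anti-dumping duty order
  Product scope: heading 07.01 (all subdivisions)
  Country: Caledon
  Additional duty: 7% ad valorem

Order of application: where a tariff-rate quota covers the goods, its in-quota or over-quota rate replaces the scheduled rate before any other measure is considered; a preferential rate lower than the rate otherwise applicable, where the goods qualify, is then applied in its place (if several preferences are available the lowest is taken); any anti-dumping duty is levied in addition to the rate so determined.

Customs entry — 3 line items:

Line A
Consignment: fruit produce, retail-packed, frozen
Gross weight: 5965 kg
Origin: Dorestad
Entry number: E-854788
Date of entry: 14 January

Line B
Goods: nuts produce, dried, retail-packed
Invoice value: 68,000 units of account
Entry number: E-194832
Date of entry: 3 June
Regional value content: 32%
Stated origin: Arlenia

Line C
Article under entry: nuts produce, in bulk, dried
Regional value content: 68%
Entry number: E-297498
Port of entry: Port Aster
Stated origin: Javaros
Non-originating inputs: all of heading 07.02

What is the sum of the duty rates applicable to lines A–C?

51%

Line A: fruit → 07.02; frozen → 07.02.02; retail-packed → 07.02.02.03. Scheduled 31%. No special measure applies. → 31%.
Line B: nuts → 07.01; dried → 07.01.02; retail-packed → 07.01.02.01. Scheduled 17%. Arlenia agreement on 07.03.02.01: 07.01.02.01 not covered. → 17%.
Line C: nuts → 07.01; dried → 07.01.02; in bulk → 07.01.02.02. Scheduled 19%. Javaros agreement on 07.01.02: CTH met → 3% available; Javaros agreement on 07.03.01.02: 07.01.02.02 not covered; preferential 3%. → 3%.
Sum: 31% + 17% + 3% = 51%.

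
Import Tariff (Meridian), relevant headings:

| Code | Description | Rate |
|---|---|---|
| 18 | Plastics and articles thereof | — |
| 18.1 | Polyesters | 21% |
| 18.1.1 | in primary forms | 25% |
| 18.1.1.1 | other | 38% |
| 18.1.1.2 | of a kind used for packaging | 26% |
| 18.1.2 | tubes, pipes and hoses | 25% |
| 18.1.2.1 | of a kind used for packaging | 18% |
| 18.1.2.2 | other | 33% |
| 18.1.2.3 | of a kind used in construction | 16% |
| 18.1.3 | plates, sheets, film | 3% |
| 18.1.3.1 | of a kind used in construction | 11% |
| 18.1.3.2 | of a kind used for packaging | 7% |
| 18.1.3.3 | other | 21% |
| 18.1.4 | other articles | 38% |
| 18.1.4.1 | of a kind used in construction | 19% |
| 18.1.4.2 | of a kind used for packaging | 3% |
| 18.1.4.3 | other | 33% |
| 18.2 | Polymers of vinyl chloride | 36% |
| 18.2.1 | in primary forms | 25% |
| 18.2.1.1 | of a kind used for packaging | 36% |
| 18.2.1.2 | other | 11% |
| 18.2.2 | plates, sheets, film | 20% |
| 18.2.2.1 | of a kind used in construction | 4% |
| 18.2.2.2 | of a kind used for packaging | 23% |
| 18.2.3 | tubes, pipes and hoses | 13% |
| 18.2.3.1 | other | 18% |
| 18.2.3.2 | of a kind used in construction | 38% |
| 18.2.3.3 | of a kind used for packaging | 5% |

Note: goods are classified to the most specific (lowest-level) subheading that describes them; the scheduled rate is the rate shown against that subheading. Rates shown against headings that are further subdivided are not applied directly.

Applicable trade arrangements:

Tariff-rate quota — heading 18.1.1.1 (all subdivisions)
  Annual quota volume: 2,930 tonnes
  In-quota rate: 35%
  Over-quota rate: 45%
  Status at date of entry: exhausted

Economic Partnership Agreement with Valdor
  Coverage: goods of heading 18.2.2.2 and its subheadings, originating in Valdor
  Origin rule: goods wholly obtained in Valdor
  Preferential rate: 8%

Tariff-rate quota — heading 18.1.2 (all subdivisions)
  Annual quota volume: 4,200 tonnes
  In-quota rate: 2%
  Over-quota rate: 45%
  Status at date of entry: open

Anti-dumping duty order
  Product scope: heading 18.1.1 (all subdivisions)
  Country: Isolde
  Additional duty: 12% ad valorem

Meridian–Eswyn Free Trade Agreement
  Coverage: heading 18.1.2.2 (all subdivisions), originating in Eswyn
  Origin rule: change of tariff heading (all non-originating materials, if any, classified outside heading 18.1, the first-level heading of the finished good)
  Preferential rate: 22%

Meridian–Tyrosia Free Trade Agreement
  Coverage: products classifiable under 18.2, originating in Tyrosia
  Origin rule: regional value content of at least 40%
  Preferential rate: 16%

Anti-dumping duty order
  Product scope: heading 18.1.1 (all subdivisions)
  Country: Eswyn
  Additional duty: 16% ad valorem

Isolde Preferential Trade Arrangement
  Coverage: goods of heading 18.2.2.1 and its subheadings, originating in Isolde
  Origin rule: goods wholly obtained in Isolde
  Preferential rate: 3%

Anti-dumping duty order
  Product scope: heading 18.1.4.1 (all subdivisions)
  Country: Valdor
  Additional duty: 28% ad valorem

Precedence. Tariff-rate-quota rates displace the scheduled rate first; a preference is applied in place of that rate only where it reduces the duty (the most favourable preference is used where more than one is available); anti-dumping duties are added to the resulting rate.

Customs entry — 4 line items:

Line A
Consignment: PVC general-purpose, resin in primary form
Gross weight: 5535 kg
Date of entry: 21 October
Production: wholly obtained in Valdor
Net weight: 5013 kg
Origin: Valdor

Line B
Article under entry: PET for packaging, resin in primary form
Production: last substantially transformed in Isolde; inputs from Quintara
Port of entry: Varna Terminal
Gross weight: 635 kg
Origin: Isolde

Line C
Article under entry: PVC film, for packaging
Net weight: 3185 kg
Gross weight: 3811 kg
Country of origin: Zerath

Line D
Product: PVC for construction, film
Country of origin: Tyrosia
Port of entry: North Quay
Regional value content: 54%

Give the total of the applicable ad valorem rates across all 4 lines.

76%

Line A: PVC → 18.2; resin in primary form → 18.2.1; general-purpose → 18.2.1.2. Scheduled 11%. Valdor agreement on 18.2.2.2: 18.2.1.2 not covered. → 11%.
Line B: PET → 18.1; resin in primary form → 18.1.1; for packaging → 18.1.1.2. Scheduled 26%. Isolde agreement on 18.2.2.1: 18.1.1.2 not covered; anti-dumping (Isolde, 18.1.1): +12%; total 26% + 12% = 38%. → 38%.
Line C: PVC → 18.2; film → 18.2.2; for packaging → 18.2.2.2. Scheduled 23%. No special measure applies. → 23%.
Line D: PVC → 18.2; film → 18.2.2; for construction → 18.2.2.1. Scheduled 4%. Tyrosia agreement on 18.2: RVC ≥ 40% → 16% available; preference 16% not lower than 4% → no reduction. → 4%.
Sum: 11% + 38% + 23% + 4% = 76%.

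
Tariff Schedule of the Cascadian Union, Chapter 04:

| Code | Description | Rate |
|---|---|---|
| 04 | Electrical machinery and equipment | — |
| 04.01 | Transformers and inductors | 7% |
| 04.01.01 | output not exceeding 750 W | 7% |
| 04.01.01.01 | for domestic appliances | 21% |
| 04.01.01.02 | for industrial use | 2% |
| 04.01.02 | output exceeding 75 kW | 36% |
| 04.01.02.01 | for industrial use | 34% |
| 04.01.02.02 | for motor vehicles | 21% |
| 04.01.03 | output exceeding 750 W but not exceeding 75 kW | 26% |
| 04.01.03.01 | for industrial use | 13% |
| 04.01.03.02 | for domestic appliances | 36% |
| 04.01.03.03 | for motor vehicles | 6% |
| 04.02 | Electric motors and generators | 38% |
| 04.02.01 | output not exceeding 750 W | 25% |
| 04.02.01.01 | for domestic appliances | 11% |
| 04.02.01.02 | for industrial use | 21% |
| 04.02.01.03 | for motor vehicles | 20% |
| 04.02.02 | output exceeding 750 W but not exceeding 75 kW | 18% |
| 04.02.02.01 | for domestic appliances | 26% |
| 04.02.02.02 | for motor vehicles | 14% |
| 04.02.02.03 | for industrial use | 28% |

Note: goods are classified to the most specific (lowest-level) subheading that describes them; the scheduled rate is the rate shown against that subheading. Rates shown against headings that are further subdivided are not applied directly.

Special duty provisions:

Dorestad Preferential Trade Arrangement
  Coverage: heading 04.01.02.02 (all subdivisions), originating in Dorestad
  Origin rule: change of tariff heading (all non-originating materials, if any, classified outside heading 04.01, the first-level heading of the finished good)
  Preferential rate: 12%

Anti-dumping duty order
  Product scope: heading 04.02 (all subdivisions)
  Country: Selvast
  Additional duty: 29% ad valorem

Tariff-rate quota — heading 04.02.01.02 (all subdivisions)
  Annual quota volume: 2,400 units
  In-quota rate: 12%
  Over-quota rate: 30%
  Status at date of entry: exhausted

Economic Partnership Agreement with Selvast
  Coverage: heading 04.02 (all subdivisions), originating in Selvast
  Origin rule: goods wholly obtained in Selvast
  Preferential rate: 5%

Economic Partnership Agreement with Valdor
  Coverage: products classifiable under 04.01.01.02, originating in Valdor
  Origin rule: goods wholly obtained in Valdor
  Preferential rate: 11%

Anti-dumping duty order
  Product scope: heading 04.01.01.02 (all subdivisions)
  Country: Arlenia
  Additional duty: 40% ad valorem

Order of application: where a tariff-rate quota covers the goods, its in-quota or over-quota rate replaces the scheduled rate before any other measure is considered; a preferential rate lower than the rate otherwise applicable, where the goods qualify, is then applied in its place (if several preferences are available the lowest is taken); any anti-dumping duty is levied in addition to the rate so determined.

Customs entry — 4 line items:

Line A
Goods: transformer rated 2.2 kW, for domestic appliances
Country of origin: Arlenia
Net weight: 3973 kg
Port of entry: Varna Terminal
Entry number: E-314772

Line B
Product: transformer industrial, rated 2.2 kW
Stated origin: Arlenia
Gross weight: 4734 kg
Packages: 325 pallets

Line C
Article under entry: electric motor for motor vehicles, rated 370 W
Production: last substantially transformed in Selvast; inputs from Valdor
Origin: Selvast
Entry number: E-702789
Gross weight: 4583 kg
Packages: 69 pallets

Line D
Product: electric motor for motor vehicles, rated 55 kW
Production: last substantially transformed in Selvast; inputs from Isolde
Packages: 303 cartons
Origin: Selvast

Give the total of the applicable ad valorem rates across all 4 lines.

Line A: transformer → 04.01; rated 2.2 kW → 04.01.03; for domestic appliances → 04.01.03.02. Scheduled 36%. No special measure applies. → 36%.
Line B: transformer → 04.01; rated 2.2 kW → 04.01.03; industrial → 04.01.03.01. Scheduled 13%. No special measure applies. → 13%.
Line C: electric motor → 04.02; rated 370 W → 04.02.01; for motor vehicles → 04.02.01.03. Scheduled 20%. Selvast agreement on 04.02: not wholly obtained; anti-dumping (Selvast, 04.02): +29%; total 20% + 29% = 49%. → 49%.
Line D: electric motor → 04.02; rated 55 kW → 04.02.02; for motor vehicles → 04.02.02.02. Scheduled 14%. Selvast agreement on 04.02: not wholly obtained; anti-dumping (Selvast, 04.02): +29%; total 14% + 29% = 43%. → 43%.
Sum: 36% + 13% + 49% + 43% = 141%.

141%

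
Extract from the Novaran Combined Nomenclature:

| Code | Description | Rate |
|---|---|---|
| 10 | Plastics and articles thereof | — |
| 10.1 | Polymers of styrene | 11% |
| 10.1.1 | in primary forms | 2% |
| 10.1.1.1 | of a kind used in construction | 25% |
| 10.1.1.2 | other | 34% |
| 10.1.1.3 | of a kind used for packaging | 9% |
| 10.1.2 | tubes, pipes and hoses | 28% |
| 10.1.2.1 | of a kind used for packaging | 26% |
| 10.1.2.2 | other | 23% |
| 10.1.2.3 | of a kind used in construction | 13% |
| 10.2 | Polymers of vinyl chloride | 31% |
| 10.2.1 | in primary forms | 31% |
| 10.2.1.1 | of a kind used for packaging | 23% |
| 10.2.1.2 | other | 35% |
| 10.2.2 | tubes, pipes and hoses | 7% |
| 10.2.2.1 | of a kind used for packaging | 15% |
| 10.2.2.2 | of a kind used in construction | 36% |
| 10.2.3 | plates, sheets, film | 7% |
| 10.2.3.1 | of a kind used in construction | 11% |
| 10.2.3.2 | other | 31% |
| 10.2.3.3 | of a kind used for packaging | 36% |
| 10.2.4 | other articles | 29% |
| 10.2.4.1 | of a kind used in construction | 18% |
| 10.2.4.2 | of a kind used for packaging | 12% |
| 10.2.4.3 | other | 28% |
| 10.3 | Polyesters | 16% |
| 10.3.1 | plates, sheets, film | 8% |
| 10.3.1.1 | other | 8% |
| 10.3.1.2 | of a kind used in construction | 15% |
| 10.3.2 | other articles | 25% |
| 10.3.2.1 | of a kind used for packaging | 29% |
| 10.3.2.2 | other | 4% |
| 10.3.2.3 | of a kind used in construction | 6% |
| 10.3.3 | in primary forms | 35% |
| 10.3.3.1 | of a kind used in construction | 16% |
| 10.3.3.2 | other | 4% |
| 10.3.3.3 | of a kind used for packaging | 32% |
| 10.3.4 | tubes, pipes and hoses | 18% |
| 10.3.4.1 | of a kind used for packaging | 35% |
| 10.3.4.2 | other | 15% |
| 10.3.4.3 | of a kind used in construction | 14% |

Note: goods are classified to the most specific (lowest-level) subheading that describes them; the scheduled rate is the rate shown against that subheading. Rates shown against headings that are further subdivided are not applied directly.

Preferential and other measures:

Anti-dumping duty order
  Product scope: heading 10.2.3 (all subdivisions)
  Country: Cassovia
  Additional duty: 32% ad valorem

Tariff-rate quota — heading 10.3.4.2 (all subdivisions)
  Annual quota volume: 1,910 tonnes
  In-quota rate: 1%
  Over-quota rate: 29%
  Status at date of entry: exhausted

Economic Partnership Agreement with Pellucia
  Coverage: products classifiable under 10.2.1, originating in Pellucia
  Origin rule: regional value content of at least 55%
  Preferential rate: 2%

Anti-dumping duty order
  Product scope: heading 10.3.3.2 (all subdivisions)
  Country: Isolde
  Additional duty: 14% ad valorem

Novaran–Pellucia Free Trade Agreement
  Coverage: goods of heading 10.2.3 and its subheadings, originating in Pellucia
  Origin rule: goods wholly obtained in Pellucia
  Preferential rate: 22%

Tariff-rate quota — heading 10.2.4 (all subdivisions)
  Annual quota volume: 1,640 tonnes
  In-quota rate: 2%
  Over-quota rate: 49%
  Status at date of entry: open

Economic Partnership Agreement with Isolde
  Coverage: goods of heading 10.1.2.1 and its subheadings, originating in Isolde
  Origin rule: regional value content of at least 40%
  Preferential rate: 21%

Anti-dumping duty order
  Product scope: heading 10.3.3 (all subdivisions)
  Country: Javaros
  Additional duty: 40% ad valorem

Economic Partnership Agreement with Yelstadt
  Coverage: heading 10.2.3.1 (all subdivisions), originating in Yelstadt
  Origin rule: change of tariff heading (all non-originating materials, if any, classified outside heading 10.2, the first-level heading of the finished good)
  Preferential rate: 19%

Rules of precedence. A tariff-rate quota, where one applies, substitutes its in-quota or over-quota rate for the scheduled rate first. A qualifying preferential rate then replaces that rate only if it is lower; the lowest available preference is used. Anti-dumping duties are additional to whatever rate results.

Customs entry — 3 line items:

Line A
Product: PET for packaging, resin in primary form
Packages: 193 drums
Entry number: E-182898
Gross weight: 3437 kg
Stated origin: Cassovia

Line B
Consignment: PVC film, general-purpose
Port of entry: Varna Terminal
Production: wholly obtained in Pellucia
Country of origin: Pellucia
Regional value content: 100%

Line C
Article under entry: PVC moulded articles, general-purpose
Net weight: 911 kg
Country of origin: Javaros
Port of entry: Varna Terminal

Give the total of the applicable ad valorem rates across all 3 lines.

Line A: PET → 10.3; resin in primary form → 10.3.3; for packaging → 10.3.3.3. Scheduled 32%. No special measure applies. → 32%.
Line B: PVC → 10.2; film → 10.2.3; general-purpose → 10.2.3.2. Scheduled 31%. Pellucia agreement on 10.2.1: 10.2.3.2 not covered; Pellucia agreement on 10.2.3: wholly obtained → 22% available; preferential 22%. → 22%.
Line C: PVC → 10.2; moulded articles → 10.2.4; general-purpose → 10.2.4.3. Scheduled 28%. quota on 10.2.4 open → in-quota 2%. → 2%.
Sum: 32% + 22% + 2% = 56%.

56%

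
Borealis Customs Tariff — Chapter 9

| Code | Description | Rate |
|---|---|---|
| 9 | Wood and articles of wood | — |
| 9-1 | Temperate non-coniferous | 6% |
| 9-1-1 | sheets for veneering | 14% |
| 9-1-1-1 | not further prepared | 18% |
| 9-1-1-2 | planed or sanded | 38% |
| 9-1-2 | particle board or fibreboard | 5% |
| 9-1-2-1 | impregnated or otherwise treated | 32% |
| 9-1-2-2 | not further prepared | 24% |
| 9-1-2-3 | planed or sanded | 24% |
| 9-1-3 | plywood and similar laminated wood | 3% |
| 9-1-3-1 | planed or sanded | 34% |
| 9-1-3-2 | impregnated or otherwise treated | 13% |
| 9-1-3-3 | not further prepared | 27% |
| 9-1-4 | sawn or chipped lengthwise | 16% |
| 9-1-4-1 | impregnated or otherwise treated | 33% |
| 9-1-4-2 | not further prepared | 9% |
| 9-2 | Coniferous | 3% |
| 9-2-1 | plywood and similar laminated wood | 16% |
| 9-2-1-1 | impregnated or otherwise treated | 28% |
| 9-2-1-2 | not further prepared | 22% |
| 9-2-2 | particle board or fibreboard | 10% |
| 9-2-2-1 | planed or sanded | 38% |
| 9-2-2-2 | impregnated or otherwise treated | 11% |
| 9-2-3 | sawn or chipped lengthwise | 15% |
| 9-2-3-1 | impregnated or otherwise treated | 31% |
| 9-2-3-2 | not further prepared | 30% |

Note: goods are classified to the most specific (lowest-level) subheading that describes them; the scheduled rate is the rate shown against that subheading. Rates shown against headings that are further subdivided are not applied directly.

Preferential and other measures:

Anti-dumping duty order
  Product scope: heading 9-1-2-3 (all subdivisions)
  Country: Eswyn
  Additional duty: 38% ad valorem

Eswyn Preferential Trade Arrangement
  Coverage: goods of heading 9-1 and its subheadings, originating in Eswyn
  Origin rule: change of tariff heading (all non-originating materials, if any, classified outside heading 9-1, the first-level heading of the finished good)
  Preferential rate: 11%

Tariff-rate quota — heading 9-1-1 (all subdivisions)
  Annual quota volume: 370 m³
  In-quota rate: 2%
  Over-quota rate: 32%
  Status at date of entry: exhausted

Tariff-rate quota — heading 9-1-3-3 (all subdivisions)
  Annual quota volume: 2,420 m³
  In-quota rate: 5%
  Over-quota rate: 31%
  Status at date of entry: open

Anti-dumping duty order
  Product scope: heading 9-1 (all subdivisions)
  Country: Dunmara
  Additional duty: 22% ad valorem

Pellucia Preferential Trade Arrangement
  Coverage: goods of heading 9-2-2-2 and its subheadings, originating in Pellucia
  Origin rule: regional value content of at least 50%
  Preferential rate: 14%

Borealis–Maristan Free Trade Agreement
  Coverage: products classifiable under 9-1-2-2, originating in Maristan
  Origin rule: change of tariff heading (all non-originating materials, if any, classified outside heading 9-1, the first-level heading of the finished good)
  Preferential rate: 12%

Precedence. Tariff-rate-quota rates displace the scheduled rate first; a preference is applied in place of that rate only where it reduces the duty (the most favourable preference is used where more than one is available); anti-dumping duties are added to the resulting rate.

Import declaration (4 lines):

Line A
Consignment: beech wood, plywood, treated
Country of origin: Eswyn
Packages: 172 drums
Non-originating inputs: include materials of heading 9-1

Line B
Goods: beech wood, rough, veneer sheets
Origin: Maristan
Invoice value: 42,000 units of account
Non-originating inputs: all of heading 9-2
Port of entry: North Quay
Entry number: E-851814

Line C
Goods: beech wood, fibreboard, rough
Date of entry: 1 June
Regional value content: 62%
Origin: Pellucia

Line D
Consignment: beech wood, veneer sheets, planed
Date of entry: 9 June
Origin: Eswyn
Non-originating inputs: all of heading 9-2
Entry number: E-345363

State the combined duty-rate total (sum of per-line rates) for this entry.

80%

Line A: beech → 9-1; plywood → 9-1-3; treated → 9-1-3-2. Scheduled 13%. Eswyn agreement on 9-1: CTH not met. → 13%.
Line B: beech → 9-1; veneer sheets → 9-1-1; rough → 9-1-1-1. Scheduled 18%. quota on 9-1-1 exhausted → over-quota 32%; Maristan agreement on 9-1-2-2: 9-1-1-1 not covered. → 32%.
Line C: beech → 9-1; fibreboard → 9-1-2; rough → 9-1-2-2. Scheduled 24%. Pellucia agreement on 9-2-2-2: 9-1-2-2 not covered. → 24%.
Line D: beech → 9-1; veneer sheets → 9-1-1; planed → 9-1-1-2. Scheduled 38%. quota on 9-1-1 exhausted → over-quota 32%; Eswyn agreement on 9-1: CTH met → 11% available; preferential 11%. → 11%.
Sum: 13% + 32% + 24% + 11% = 80%.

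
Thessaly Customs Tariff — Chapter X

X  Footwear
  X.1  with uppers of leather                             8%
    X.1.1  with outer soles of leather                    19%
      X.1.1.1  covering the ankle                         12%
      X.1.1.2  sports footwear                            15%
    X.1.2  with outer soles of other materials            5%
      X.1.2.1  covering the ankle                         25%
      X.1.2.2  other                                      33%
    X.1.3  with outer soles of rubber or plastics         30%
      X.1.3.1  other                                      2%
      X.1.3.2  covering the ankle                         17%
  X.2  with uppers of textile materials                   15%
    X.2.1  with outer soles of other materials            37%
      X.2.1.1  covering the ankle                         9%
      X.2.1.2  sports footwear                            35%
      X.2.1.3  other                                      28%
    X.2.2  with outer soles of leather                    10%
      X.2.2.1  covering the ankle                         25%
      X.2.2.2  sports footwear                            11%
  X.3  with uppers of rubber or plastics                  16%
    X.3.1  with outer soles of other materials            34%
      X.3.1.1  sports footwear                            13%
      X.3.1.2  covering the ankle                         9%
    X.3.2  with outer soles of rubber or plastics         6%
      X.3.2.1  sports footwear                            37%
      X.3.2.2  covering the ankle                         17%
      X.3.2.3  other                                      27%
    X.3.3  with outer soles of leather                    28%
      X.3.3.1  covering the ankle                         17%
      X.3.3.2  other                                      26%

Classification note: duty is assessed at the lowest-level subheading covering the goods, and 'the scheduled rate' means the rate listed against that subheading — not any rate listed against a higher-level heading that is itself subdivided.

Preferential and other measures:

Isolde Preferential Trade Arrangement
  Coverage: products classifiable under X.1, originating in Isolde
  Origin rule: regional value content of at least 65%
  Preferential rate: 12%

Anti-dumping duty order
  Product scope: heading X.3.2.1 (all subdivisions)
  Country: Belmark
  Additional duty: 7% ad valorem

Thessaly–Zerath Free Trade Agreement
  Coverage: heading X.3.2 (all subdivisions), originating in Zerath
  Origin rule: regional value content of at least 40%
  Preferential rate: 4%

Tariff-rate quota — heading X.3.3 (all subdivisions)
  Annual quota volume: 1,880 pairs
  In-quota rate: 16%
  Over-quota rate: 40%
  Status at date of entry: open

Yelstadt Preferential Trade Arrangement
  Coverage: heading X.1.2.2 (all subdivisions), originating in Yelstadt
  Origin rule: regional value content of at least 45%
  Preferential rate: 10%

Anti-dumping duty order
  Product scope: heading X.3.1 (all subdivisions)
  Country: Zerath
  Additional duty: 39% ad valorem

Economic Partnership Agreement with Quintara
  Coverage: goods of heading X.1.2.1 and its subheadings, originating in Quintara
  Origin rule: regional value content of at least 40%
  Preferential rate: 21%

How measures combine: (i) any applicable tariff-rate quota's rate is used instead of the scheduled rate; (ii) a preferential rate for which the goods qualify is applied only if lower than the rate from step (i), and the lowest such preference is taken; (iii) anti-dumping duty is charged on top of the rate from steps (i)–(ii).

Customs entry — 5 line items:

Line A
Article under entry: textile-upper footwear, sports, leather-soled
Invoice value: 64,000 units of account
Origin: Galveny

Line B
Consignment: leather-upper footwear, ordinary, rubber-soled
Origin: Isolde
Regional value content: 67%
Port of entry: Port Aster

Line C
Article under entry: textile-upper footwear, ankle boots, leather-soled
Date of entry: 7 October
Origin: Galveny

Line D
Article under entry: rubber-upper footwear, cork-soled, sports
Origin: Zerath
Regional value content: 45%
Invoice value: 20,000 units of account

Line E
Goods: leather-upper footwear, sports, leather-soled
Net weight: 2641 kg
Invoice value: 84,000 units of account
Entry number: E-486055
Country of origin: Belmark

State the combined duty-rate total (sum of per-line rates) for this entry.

Line A: textile-upper → X.2; leather-soled → X.2.2; sports → X.2.2.2. Scheduled 11%. No special measure applies. → 11%.
Line B: leather-upper → X.1; rubber-soled → X.1.3; ordinary → X.1.3.1. Scheduled 2%. Isolde agreement on X.1: RVC ≥ 65% → 12% available; preference 12% not lower than 2% → no reduction. → 2%.
Line C: textile-upper → X.2; leather-soled → X.2.2; ankle boots → X.2.2.1. Scheduled 25%. No special measure applies. → 25%.
Line D: rubber-upper → X.3; cork-soled → X.3.1; sports → X.3.1.1. Scheduled 13%. Zerath agreement on X.3.2: X.3.1.1 not covered; anti-dumping (Zerath, X.3.1): +39%; total 13% + 39% = 52%. → 52%.
Line E: leather-upper → X.1; leather-soled → X.1.1; sports → X.1.1.2. Scheduled 15%. No special measure applies. → 15%.
Sum: 11% + 2% + 25% + 52% + 15% = 105%.

105%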